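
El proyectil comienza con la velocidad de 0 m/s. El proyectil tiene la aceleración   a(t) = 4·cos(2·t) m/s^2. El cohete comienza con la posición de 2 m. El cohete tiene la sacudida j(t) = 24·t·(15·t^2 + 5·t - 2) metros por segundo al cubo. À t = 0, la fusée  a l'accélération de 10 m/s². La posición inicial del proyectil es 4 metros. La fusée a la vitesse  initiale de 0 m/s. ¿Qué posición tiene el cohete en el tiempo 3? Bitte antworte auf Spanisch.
Para resolver esto, necesitamos tomar 3 integrales de nuestra ecuación de la sacudida j(t) = 24·t·(15·t^2 + 5·t - 2). Integrando la sacudida y usando la condición inicial a(0) = 10, obtenemos a(t) = 90·t^4 + 40·t^3 - 24·t^2 + 10. Tomando ∫a(t)dt y aplicando v(0) = 0, encontramos v(t) = 18·t^5 + 10·t^4 - 8·t^3 + 10·t. La antiderivada de la velocidad, con x(0) = 2, da la posición: x(t) = 3·t^6 + 2·t^5 - 2·t^4 + 5·t^2 + 2. Tenemos la posición x(t) = 3·t^6 + 2·t^5 - 2·t^4 + 5·t^2 + 2. Sustituyendo t = 3: x(3) = 2558.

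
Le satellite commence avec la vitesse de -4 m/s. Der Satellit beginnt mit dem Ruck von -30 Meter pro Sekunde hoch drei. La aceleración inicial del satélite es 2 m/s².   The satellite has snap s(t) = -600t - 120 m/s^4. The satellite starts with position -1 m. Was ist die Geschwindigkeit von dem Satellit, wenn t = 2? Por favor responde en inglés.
We need to integrate our snap equation s(t) = -600·t - 120 3 times. Taking ∫s(t)dt and applying j(0) = -30, we find j(t) = -300·t^2 - 120·t - 30. Integrating jerk and using the initial condition a(0) = 2, we get a(t) = -100·t^3 - 60·t^2 - 30·t + 2. Taking ∫a(t)dt and applying v(0) = -4, we find v(t) = -25·t^4 - 20·t^3 - 15·t^2 + 2·t - 4. Using v(t) = -25·t^4 - 20·t^3 - 15·t^2 + 2·t - 4 and substituting t = 2, we find v = -620.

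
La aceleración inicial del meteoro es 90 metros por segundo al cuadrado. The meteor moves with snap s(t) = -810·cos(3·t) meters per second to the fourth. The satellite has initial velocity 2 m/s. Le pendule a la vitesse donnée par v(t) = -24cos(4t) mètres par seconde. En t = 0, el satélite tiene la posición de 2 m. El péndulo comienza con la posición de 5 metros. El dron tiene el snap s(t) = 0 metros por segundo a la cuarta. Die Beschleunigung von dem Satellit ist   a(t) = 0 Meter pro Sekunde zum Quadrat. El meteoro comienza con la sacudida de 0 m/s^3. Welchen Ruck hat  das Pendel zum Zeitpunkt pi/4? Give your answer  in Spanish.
Partiendo de la velocidad v(t) = -24·cos(4·t), tomamos 2 derivadas. Derivando la velocidad, obtenemos la aceleración: a(t) = 96·sin(4·t). La derivada de la aceleración da la sacudida: j(t) = 384·cos(4·t). Usando j(t) = 384·cos(4·t) y sustituyendo t = pi/4, encontramos j = -384.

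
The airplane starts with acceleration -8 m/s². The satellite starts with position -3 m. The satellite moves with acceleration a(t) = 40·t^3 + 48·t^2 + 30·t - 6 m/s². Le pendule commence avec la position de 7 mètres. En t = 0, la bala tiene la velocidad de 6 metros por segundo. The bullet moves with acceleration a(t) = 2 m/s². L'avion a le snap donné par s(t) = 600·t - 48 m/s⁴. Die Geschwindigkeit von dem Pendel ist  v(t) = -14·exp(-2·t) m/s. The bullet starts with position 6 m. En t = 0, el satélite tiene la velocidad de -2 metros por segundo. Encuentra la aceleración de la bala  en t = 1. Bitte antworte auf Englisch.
Using a(t) = 2 and substituting t = 1, we find a = 2.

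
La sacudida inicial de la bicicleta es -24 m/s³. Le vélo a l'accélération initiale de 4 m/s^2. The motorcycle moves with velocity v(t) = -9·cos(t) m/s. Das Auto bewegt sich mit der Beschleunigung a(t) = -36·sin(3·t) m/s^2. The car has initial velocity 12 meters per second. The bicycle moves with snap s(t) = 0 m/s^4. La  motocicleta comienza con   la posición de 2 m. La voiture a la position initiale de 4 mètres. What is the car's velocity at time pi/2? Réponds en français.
Pour résoudre ceci, nous devons prendre 1 intégrale de notre équation de l'accélération a(t) = -36·sin(3·t). La primitive de l'accélération est la vitesse. En utilisant v(0) = 12, nous obtenons v(t) = 12·cos(3·t). En utilisant v(t) = 12·cos(3·t) et en substituant t = pi/2, nous trouvons v = 0.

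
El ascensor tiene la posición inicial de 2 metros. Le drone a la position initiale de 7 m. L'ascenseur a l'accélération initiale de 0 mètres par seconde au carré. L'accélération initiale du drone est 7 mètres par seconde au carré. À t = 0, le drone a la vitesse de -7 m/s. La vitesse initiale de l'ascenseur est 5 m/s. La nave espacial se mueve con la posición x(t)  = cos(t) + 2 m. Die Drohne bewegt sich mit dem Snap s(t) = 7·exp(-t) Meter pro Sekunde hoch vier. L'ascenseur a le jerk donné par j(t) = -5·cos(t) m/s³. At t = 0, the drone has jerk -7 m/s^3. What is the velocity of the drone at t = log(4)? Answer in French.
En partant du snap s(t) = 7·exp(-t), nous prenons 3 primitives. En prenant ∫s(t)dt et en appliquant j(0) = -7, nous trouvons j(t) = -7·exp(-t). La primitive du jerk, avec a(0) = 7, donne l'accélération: a(t) = 7·exp(-t). En prenant ∫a(t)dt et en appliquant v(0) = -7, nous trouvons v(t) = -7·exp(-t). En utilisant v(t) = -7·exp(-t) et en substituant t = log(4), nous trouvons v = -7/4.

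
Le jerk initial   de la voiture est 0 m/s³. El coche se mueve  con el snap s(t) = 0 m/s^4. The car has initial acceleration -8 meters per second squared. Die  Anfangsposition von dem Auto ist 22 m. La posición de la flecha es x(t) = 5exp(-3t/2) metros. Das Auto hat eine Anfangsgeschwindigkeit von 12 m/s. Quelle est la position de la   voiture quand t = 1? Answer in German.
Um dies zu lösen, müssen wir 4 Integrale unserer Gleichung für den Snap s(t) = 0 finden. Das Integral von dem Snap ist der Ruck. Mit j(0) = 0 erhalten wir j(t) = 0. Mit ∫j(t)dt und Anwendung von a(0) = -8, finden wir a(t) = -8. Mit ∫a(t)dt und Anwendung von v(0) = 12, finden wir v(t) = 12 - 8·t. Mit ∫v(t)dt und Anwendung von x(0) = 22, finden wir x(t) = -4·t^2 + 12·t + 22. Aus der Gleichung für die Position x(t) = -4·t^2 + 12·t + 22, setzen wir t = 1 ein und erhalten x = 30.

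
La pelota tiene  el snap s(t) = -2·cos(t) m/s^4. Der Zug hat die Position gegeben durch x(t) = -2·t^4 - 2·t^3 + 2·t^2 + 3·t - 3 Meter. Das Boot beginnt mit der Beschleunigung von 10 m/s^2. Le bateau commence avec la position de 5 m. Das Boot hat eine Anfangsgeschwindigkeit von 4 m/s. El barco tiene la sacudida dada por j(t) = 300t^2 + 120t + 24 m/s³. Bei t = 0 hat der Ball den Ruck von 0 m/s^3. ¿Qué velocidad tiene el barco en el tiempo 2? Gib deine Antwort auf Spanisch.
Necesitamos integrar nuestra ecuación de la sacudida j(t) = 300·t^2 + 120·t + 24 2 veces. La antiderivada de la sacudida es la aceleración. Usando a(0) = 10, obtenemos a(t) = 100·t^3 + 60·t^2 + 24·t + 10. La integral de la aceleración, con v(0) = 4, da la velocidad: v(t) = 25·t^4 + 20·t^3 + 12·t^2 + 10·t + 4. Usando v(t) = 25·t^4 + 20·t^3 + 12·t^2 + 10·t + 4 y sustituyendo t = 2, encontramos v = 632.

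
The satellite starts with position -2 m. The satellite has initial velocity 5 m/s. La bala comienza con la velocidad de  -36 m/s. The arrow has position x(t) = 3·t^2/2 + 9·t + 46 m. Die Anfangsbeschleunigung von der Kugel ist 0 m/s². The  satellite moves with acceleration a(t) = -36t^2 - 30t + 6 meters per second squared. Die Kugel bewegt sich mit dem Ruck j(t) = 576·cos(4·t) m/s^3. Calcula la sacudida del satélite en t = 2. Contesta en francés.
Nous devons dériver notre équation de l'accélération a(t) = -36·t^2 - 30·t + 6 1 fois. En dérivant l'accélération, nous obtenons le jerk: j(t) = -72·t - 30. En utilisant j(t) = -72·t - 30 et en substituant t = 2, nous trouvons j = -174.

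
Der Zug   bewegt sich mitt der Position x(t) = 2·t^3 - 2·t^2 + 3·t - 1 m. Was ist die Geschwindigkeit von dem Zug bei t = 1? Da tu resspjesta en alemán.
Wir müssen unsere Gleichung für die Position x(t) = 2·t^3 - 2·t^2 + 3·t - 1 1-mal ableiten. Die Ableitung von der Position ergibt die Geschwindigkeit: v(t) = 6·t^2 - 4·t + 3. Mit v(t) = 6·t^2 - 4·t + 3 und Einsetzen von t = 1, finden wir v = 5.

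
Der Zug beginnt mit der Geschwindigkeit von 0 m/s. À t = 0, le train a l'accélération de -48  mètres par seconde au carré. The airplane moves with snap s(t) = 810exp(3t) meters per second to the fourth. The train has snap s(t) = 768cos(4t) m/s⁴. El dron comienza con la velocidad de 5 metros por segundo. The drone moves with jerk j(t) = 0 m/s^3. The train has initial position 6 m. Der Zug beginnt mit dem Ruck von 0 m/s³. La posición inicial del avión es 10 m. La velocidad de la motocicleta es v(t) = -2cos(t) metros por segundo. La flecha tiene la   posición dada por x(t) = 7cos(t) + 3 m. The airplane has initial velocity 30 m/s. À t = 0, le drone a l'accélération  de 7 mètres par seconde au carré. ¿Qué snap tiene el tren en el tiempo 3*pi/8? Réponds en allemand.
Wir haben den Snap s(t) = 768·cos(4·t). Durch Einsetzen von t = 3*pi/8: s(3*pi/8) = 0.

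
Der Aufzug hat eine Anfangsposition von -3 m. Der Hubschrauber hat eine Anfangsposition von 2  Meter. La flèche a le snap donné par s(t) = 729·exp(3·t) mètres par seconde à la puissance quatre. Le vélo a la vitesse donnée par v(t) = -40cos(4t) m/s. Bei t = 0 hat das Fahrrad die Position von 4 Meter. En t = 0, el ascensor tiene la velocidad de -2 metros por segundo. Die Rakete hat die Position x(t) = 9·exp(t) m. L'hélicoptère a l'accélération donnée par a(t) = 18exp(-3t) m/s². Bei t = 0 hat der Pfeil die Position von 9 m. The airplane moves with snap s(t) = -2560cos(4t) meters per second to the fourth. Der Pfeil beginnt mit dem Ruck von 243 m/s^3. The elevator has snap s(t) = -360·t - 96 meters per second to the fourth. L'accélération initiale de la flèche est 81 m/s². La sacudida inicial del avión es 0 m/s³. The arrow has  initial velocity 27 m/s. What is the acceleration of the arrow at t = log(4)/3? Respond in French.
En partant du snap s(t) = 729·exp(3·t), nous prenons 2 primitives. La primitive du snap, avec j(0) = 243, donne le jerk: j(t) = 243·exp(3·t). En prenant ∫j(t)dt et en appliquant a(0) = 81, nous trouvons a(t) = 81·exp(3·t). En utilisant a(t) = 81·exp(3·t) et en substituant t = log(4)/3, nous trouvons a = 324.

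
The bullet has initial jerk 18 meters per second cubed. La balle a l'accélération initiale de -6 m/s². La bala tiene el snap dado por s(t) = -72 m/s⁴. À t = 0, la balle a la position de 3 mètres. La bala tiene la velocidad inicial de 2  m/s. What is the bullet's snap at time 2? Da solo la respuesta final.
At t = 2, s = -72.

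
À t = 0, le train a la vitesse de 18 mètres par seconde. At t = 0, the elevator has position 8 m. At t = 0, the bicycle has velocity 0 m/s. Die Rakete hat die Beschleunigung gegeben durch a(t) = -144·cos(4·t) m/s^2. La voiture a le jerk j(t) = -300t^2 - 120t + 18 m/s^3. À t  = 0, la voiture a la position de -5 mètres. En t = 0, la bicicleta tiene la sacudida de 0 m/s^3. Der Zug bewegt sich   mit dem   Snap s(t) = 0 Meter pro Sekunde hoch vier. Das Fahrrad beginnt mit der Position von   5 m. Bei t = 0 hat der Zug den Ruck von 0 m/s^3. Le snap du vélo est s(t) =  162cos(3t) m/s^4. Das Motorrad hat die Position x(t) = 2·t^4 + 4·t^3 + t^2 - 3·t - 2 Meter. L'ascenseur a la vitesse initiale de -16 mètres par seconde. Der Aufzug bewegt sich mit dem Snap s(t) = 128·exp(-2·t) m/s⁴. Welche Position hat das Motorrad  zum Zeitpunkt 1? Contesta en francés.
Nous avons la position x(t) = 2·t^4 + 4·t^3 + t^2 - 3·t - 2. En substituant t = 1: x(1) = 2.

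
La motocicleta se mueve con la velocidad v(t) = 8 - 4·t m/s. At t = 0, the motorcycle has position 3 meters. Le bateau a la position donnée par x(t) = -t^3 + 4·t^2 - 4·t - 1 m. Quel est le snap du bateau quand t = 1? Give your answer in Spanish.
Debemos derivar nuestra ecuación de la posición x(t) = -t^3 + 4·t^2 - 4·t - 1 4 veces. Tomando d/dt de x(t), encontramos v(t) = -3·t^2 + 8·t - 4. Tomando d/dt de v(t), encontramos a(t) = 8 - 6·t. Tomando d/dt de a(t), encontramos j(t) = -6. Tomando d/dt de j(t), encontramos s(t) = 0. Usando s(t) = 0 y sustituyendo t = 1, encontramos s = 0.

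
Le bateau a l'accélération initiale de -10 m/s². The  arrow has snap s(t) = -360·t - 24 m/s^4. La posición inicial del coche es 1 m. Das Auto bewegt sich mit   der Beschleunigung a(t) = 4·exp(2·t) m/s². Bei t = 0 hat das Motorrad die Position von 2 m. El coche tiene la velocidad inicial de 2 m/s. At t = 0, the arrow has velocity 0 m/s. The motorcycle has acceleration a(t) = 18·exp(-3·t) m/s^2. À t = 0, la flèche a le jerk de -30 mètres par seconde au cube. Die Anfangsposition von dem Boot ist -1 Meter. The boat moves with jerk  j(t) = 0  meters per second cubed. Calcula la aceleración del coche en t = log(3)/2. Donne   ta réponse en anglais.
Using a(t) = 4·exp(2·t) and substituting t = log(3)/2, we find a = 12.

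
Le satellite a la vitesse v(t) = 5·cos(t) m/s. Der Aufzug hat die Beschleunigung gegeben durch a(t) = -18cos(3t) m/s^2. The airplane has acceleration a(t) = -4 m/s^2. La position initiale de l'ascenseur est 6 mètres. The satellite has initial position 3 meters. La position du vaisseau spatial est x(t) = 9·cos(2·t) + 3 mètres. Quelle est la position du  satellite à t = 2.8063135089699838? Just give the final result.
La position à t = 2.8063135089699838 est x = 4.64516392059088.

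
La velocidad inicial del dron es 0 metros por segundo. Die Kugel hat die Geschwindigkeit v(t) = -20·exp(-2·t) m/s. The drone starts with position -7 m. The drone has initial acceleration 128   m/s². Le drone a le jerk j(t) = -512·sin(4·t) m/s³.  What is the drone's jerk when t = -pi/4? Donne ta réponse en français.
Nous avons le jerk j(t) = -512·sin(4·t). En substituant t = -pi/4: j(-pi/4) = 0.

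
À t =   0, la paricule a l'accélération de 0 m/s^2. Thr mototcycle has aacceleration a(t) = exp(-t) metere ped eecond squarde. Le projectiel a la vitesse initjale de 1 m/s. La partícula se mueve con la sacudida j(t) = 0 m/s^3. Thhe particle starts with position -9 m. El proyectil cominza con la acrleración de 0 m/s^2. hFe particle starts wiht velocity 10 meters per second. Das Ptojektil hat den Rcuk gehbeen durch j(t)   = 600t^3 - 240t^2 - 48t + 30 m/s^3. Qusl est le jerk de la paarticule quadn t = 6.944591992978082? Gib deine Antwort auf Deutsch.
Mit j(t) = 0 und Einsetzen von t = 6.944591992978082, finden wir j = 0.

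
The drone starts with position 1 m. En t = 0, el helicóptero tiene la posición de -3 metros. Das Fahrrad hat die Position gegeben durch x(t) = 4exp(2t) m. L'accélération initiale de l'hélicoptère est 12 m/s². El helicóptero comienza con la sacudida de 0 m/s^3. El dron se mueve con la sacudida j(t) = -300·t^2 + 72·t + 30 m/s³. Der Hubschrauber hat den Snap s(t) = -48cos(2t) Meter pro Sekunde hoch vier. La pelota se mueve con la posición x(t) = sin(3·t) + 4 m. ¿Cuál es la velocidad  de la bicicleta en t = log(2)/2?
Debemos derivar nuestra ecuación de la posición x(t) = 4·exp(2·t) 1 vez. Tomando d/dt de x(t), encontramos v(t) = 8·exp(2·t). De la ecuación de la velocidad v(t) = 8·exp(2·t), sustituimos t = log(2)/2 para obtener v = 16.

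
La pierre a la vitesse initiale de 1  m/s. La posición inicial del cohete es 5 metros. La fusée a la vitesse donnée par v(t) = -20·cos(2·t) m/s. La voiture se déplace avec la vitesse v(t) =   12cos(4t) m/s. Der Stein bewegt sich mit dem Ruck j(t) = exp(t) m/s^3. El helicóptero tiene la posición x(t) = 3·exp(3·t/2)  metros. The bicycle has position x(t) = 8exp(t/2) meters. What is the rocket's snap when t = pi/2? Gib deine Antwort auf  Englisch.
Starting from velocity v(t) = -20·cos(2·t), we take 3 derivatives. The derivative of velocity gives acceleration: a(t) = 40·sin(2·t). Taking d/dt of a(t), we find j(t) = 80·cos(2·t). Taking d/dt of j(t), we find s(t) = -160·sin(2·t). We have snap s(t) = -160·sin(2·t). Substituting t = pi/2: s(pi/2) = 0.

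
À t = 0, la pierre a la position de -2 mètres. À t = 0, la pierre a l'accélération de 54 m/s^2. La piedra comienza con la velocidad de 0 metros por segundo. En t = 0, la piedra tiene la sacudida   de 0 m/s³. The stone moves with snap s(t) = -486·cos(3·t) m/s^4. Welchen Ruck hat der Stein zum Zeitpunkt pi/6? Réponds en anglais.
We need to integrate our snap equation s(t) = -486·cos(3·t) 1 time. Finding the antiderivative of s(t) and using j(0) = 0: j(t) = -162·sin(3·t). Using j(t) = -162·sin(3·t) and substituting t = pi/6, we find j = -162.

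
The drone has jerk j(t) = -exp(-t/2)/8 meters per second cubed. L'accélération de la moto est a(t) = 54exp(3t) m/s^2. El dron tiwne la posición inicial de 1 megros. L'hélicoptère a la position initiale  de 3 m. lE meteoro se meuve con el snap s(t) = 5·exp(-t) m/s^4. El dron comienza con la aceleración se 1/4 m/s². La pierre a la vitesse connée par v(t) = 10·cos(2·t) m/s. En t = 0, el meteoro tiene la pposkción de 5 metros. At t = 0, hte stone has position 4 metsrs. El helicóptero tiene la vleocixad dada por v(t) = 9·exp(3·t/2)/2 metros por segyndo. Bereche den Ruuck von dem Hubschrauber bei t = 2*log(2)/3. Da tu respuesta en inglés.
To solve this, we need to take 2 derivatives of our velocity equation v(t) = 9·exp(3·t/2)/2. Differentiating velocity, we get acceleration: a(t) = 27·exp(3·t/2)/4. The derivative of acceleration gives jerk: j(t) = 81·exp(3·t/2)/8. From the given jerk equation j(t) = 81·exp(3·t/2)/8, we substitute t = 2*log(2)/3 to get j = 81/4.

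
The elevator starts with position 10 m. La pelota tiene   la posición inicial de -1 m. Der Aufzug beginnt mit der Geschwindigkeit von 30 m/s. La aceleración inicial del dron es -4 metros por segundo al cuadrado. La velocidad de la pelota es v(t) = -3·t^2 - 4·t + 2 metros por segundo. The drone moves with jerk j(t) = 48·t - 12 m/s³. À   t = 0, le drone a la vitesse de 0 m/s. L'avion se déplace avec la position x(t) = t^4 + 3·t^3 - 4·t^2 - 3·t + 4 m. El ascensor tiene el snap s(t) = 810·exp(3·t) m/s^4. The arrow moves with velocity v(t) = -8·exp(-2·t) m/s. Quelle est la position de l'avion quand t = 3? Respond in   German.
Wir haben die Position x(t) = t^4 + 3·t^3 - 4·t^2 - 3·t + 4. Durch Einsetzen von t = 3: x(3) = 121.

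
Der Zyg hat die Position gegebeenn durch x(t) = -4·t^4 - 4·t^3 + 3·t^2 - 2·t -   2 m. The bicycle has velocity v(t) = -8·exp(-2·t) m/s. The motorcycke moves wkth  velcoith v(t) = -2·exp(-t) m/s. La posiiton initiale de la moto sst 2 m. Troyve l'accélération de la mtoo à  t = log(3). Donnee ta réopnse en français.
Nous devons dériver notre équation de la vitesse v(t) = -2·exp(-t) 1 fois. En prenant d/dt de v(t), nous trouvons a(t) = 2·exp(-t). Nous avons l'accélération a(t) = 2·exp(-t). En substituant t = log(3): a(log(3)) = 2/3.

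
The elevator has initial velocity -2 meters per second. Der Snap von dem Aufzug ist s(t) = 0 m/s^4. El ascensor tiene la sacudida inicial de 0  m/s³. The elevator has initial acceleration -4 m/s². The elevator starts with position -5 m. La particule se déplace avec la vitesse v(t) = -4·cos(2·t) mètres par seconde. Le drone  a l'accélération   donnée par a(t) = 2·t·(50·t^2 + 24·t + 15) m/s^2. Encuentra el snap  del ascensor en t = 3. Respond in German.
Mit s(t) = 0 und Einsetzen von t = 3, finden wir s = 0.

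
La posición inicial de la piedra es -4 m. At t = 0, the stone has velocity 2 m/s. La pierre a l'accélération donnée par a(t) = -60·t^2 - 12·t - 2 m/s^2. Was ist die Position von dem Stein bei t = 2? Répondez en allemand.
Ausgehend von der Beschleunigung a(t) = -60·t^2 - 12·t - 2, nehmen wir 2 Integrale. Durch Integration von der Beschleunigung und Verwendung der Anfangsbedingung v(0) = 2, erhalten wir v(t) = -20·t^3 - 6·t^2 - 2·t + 2. Das Integral von der Geschwindigkeit ist die Position. Mit x(0) = -4 erhalten wir x(t) = -5·t^4 - 2·t^3 - t^2 + 2·t - 4. Wir haben die Position x(t) = -5·t^4 - 2·t^3 - t^2 + 2·t - 4. Durch Einsetzen von t = 2: x(2) = -100.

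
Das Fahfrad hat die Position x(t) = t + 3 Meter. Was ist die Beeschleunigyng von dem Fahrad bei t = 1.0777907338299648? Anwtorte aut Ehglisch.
To solve this, we need to take 2 derivatives of our position equation x(t) = t + 3. Taking d/dt of x(t), we find v(t) = 1. Taking d/dt of v(t), we find a(t) = 0. From the given acceleration equation a(t) = 0, we substitute t = 1.0777907338299648 to get a = 0.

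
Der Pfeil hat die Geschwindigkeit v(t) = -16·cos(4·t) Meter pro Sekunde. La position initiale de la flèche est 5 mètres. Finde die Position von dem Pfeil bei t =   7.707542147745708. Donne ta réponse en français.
Nous devons intégrer notre équation de la vitesse v(t) = -16·cos(4·t) 1 fois. L'intégrale de la vitesse, avec x(0) = 5, donne la position: x(t) = 5 - 4·sin(4·t). Nous avons la position x(t) = 5 - 4·sin(4·t). En substituant t = 7.707542147745708: x(7.707542147745708) = 7.21132452596800.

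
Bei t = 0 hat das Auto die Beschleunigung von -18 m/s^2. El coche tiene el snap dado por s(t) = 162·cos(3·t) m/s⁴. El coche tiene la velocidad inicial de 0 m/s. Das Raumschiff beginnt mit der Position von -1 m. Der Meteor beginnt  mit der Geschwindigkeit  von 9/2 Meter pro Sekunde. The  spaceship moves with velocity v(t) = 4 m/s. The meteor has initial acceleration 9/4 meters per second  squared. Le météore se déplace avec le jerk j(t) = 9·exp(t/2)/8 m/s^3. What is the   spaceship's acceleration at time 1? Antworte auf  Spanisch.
Para resolver esto, necesitamos tomar 1 derivada de nuestra ecuación de la velocidad v(t) = 4. Derivando la velocidad, obtenemos la aceleración: a(t) = 0. Usando a(t) = 0 y sustituyendo t = 1, encontramos a = 0.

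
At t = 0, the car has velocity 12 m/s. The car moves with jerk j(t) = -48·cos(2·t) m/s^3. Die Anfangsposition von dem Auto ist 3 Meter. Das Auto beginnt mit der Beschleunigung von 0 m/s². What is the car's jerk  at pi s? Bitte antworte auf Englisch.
We have jerk j(t) = -48·cos(2·t). Substituting t = pi: j(pi) = -48.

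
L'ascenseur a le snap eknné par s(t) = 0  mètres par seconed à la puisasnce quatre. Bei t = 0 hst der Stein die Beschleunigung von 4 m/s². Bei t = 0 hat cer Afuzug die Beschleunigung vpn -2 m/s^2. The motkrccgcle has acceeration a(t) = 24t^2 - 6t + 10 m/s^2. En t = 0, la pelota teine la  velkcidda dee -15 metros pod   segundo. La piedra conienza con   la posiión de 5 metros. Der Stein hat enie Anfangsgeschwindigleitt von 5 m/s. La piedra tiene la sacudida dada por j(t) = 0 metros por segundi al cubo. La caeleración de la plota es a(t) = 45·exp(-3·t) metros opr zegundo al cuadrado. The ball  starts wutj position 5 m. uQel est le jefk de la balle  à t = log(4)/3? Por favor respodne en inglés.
To solve this, we need to take 1 derivative of our acceleration equation a(t) = 45·exp(-3·t). Differentiating acceleration, we get jerk: j(t) = -135·exp(-3·t). Using j(t) = -135·exp(-3·t) and substituting t = log(4)/3, we find j = -135/4.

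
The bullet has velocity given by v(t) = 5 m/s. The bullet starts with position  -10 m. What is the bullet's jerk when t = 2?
We must differentiate our velocity equation v(t) = 5 2 times. Taking d/dt of v(t), we find a(t) = 0. Taking d/dt of a(t), we find j(t) = 0. From the given jerk equation j(t) = 0, we substitute t = 2 to get j = 0.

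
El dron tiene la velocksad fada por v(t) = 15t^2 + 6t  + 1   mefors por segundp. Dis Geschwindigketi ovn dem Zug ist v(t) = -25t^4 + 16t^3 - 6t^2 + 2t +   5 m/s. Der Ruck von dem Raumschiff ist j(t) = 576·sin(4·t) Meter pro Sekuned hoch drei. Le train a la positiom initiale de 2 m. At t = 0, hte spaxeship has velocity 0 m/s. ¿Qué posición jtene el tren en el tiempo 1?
Partiendo de la velocidad v(t) = -25·t^4 + 16·t^3 - 6·t^2 + 2·t + 5, tomamos 1 antiderivada. Tomando ∫v(t)dt y aplicando x(0) = 2, encontramos x(t) = -5·t^5 + 4·t^4 - 2·t^3 + t^2 + 5·t + 2. De la ecuación de la posición x(t) = -5·t^5 + 4·t^4 - 2·t^3 + t^2 + 5·t + 2, sustituimos t = 1 para obtener x = 5.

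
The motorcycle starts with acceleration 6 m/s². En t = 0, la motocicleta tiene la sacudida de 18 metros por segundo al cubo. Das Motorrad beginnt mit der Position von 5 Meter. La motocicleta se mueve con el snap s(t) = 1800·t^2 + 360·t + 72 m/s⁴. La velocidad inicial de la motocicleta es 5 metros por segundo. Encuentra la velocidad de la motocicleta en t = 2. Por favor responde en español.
Debemos encontrar la antiderivada de nuestra ecuación del snap s(t) = 1800·t^2 + 360·t + 72 3 veces. Tomando ∫s(t)dt y aplicando j(0) = 18, encontramos j(t) = 600·t^3 + 180·t^2 + 72·t + 18. Tomando ∫j(t)dt y aplicando a(0) = 6, encontramos a(t) = 150·t^4 + 60·t^3 + 36·t^2 + 18·t + 6. Integrando la aceleración y usando la condición inicial v(0) = 5, obtenemos v(t) = 30·t^5 + 15·t^4 + 12·t^3 + 9·t^2 + 6·t + 5. Tenemos la velocidad v(t) = 30·t^5 + 15·t^4 + 12·t^3 + 9·t^2 + 6·t + 5. Sustituyendo t = 2: v(2) = 1349.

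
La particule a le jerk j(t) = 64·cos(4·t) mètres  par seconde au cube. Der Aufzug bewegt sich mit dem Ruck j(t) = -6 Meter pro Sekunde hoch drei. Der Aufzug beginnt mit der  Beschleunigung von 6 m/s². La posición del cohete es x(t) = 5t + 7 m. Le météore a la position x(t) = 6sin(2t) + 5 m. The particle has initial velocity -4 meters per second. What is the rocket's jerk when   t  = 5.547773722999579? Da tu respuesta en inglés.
Starting from position x(t) = 5·t + 7, we take 3 derivatives. Taking d/dt of x(t), we find v(t) = 5. Differentiating velocity, we get acceleration: a(t) = 0. The derivative of acceleration gives jerk: j(t) = 0. Using j(t) = 0 and substituting t = 5.547773722999579, we find j = 0.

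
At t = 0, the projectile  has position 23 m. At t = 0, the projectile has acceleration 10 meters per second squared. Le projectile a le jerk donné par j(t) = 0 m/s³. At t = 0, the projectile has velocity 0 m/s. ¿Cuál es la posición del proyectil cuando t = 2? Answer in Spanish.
Necesitamos integrar nuestra ecuación de la sacudida j(t) = 0 3 veces. La integral de la sacudida es la aceleración. Usando a(0) = 10, obtenemos a(t) = 10. Integrando la aceleración y usando la condición inicial v(0) = 0, obtenemos v(t) = 10·t. Integrando la velocidad y usando la condición inicial x(0) = 23, obtenemos x(t) = 5·t^2 + 23. Usando x(t) = 5·t^2 + 23 y sustituyendo t = 2, encontramos x = 43.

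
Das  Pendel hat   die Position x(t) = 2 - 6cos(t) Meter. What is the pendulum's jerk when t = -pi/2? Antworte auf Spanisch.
Para resolver esto, necesitamos tomar 3 derivadas de nuestra ecuación de la posición x(t) = 2 - 6·cos(t). La derivada de la posición da la velocidad: v(t) = 6·sin(t). Derivando la velocidad, obtenemos la aceleración: a(t) = 6·cos(t). Derivando la aceleración, obtenemos la sacudida: j(t) = -6·sin(t). Tenemos la sacudida j(t) = -6·sin(t). Sustituyendo t = -pi/2: j(-pi/2) = 6.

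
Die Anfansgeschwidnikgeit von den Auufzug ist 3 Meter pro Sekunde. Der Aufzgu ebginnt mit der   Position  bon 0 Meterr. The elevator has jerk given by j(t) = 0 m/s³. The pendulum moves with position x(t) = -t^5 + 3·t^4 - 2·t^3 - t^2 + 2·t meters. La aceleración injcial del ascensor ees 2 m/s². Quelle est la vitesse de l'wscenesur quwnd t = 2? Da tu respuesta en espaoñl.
Partiendo de la sacudida j(t) = 0, tomamos 2 antiderivadas. La antiderivada de la sacudida es la aceleración. Usando a(0) = 2, obtenemos a(t) = 2. La integral de la aceleración es la velocidad. Usando v(0) = 3, obtenemos v(t) = 2·t + 3. Tenemos la velocidad v(t) = 2·t + 3. Sustituyendo t = 2: v(2) = 7.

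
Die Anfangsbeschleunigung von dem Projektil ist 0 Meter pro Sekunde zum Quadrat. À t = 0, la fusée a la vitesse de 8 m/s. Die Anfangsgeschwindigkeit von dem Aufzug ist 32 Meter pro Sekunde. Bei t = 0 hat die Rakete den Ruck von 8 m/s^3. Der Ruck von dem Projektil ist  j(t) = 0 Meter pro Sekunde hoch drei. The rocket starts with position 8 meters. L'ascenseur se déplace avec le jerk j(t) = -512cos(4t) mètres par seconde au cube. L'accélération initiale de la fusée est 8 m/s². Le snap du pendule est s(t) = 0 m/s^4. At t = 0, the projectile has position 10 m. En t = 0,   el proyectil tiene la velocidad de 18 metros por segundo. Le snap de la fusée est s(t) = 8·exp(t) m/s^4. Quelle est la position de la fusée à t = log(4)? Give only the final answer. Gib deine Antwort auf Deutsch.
Die Antwort ist 32.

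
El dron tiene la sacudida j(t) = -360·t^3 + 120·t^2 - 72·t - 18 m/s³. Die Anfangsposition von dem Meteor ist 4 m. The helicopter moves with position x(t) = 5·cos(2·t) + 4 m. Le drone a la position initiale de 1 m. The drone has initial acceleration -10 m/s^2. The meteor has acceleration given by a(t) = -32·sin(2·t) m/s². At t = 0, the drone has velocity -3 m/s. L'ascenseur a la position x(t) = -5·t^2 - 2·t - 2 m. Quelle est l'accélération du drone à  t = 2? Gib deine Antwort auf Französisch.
Pour résoudre ceci, nous devons prendre 1 primitive de notre équation du jerk j(t) = -360·t^3 + 120·t^2 - 72·t - 18. En prenant ∫j(t)dt et en appliquant a(0) = -10, nous trouvons a(t) = -90·t^4 + 40·t^3 - 36·t^2 - 18·t - 10. De l'équation de l'accélération a(t) = -90·t^4 + 40·t^3 - 36·t^2 - 18·t - 10, nous substituons t = 2 pour obtenir a = -1310.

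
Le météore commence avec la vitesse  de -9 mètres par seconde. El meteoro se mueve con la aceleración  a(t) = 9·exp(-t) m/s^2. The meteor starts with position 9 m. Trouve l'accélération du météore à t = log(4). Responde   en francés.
En utilisant a(t) = 9·exp(-t) et en substituant t = log(4), nous trouvons a = 9/4.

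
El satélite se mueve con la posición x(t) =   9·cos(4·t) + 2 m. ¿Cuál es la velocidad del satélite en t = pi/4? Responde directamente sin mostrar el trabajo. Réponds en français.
v(pi/4) = 0.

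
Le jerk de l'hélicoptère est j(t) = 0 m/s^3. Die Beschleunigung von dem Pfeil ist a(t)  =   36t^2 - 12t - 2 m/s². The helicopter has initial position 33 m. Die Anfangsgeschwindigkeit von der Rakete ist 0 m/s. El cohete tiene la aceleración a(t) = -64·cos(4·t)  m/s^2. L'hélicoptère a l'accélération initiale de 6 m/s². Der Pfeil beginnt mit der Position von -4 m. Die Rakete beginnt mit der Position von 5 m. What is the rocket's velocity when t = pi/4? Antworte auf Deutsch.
Ausgehend von der Beschleunigung a(t) = -64·cos(4·t), nehmen wir 1 Integral. Mit ∫a(t)dt und Anwendung von v(0) = 0, finden wir v(t) = -16·sin(4·t). Aus der Gleichung für die Geschwindigkeit v(t) = -16·sin(4·t), setzen wir t = pi/4 ein und erhalten v = 0.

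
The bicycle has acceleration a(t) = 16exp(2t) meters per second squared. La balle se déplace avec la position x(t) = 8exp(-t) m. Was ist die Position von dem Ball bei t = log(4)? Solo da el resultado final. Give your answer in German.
Die Antwort ist 2.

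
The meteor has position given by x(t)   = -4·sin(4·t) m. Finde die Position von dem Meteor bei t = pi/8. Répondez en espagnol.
Usando x(t) = -4·sin(4·t) y sustituyendo t = pi/8, encontramos x = -4.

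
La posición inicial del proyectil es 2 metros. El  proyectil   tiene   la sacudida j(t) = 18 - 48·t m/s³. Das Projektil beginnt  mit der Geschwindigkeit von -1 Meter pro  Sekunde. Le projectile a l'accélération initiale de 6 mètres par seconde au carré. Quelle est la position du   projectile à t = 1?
Pour résoudre ceci, nous devons prendre 3 primitives de notre équation du jerk j(t) = 18 - 48·t. En intégrant le jerk et en utilisant la condition initiale a(0) = 6, nous obtenons a(t) = -24·t^2 + 18·t + 6. L'intégrale de l'accélération, avec v(0) = -1, donne la vitesse: v(t) = -8·t^3 + 9·t^2 + 6·t - 1. La primitive de la vitesse, avec x(0) = 2, donne la position: x(t) = -2·t^4 + 3·t^3 + 3·t^2 - t + 2. En utilisant x(t) = -2·t^4 + 3·t^3 + 3·t^2 - t + 2 et en substituant t = 1, nous trouvons x = 5.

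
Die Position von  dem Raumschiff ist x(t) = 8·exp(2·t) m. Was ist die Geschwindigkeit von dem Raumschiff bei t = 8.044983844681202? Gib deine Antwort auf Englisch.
We must differentiate our position equation x(t) = 8·exp(2·t) 1 time. Taking d/dt of x(t), we find v(t) = 16·exp(2·t). Using v(t) = 16·exp(2·t) and substituting t = 8.044983844681202, we find v = 155562231.423147.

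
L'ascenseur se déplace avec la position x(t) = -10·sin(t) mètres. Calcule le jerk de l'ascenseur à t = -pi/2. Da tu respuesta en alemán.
Ausgehend von der Position x(t) = -10·sin(t), nehmen wir 3 Ableitungen. Die Ableitung von der Position ergibt die Geschwindigkeit: v(t) = -10·cos(t). Durch Ableiten von der Geschwindigkeit erhalten wir die Beschleunigung: a(t) = 10·sin(t). Durch Ableiten von der Beschleunigung erhalten wir den Ruck: j(t) = 10·cos(t). Wir haben den Ruck j(t) = 10·cos(t). Durch Einsetzen von t = -pi/2: j(-pi/2) = 0.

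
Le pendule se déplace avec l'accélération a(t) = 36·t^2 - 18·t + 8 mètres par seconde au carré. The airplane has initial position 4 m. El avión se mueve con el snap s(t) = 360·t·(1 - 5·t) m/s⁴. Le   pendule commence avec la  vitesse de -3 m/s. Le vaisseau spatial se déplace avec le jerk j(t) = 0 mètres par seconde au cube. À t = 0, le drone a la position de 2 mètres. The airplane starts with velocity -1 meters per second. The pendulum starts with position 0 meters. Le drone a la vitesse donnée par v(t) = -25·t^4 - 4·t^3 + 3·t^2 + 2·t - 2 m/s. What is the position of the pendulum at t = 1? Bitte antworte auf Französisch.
Nous devons intégrer notre équation de l'accélération a(t) = 36·t^2 - 18·t + 8 2 fois. L'intégrale de l'accélération est la vitesse. En utilisant v(0) = -3, nous obtenons v(t) = 12·t^3 - 9·t^2 + 8·t - 3. L'intégrale de la vitesse, avec x(0) = 0, donne la position: x(t) = 3·t^4 - 3·t^3 + 4·t^2 - 3·t. De l'équation de la position x(t) = 3·t^4 - 3·t^3 + 4·t^2 - 3·t, nous substituons t = 1 pour obtenir x = 1.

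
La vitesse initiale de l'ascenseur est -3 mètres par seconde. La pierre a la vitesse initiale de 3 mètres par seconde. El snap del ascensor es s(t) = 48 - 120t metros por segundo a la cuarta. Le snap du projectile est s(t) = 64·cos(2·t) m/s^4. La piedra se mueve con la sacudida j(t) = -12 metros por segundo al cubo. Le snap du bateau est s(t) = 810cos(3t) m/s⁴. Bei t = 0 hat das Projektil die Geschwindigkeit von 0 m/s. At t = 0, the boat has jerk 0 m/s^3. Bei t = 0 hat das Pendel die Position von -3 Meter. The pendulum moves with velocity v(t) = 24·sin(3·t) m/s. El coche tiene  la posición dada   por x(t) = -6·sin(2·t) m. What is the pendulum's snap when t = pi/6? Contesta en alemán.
Wir müssen unsere Gleichung für die Geschwindigkeit v(t) = 24·sin(3·t) 3-mal ableiten. Die Ableitung von der Geschwindigkeit ergibt die Beschleunigung: a(t) = 72·cos(3·t). Mit d/dt von a(t) finden wir j(t) = -216·sin(3·t). Durch Ableiten von dem Ruck erhalten wir den Snap: s(t) = -648·cos(3·t). Wir haben den Snap s(t) = -648·cos(3·t). Durch Einsetzen von t = pi/6: s(pi/6) = 0.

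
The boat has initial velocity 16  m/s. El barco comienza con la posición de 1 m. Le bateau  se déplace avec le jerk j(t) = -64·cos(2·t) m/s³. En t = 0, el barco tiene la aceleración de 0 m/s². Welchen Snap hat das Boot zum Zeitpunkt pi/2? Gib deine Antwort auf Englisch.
We must differentiate our jerk equation j(t) = -64·cos(2·t) 1 time. Taking d/dt of j(t), we find s(t) = 128·sin(2·t). We have snap s(t) = 128·sin(2·t). Substituting t = pi/2: s(pi/2) = 0.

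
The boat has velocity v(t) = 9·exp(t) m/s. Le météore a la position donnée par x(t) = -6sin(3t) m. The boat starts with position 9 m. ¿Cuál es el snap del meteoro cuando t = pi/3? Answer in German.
Um dies zu lösen, müssen wir 4 Ableitungen unserer Gleichung für die Position x(t) = -6·sin(3·t) nehmen. Durch Ableiten von der Position erhalten wir die Geschwindigkeit: v(t) = -18·cos(3·t). Die Ableitung von der Geschwindigkeit ergibt die Beschleunigung: a(t) = 54·sin(3·t). Durch Ableiten von der Beschleunigung erhalten wir den Ruck: j(t) = 162·cos(3·t). Die Ableitung von dem Ruck ergibt den Snap: s(t) = -486·sin(3·t). Aus der Gleichung für den Snap s(t) = -486·sin(3·t), setzen wir t = pi/3 ein und erhalten s = 0.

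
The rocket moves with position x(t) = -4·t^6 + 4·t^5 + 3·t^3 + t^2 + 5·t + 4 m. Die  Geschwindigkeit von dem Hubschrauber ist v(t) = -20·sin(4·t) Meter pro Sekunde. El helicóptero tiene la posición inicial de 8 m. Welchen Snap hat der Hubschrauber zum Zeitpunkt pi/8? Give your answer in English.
Starting from velocity v(t) = -20·sin(4·t), we take 3 derivatives. The derivative of velocity gives acceleration: a(t) = -80·cos(4·t). The derivative of acceleration gives jerk: j(t) = 320·sin(4·t). Taking d/dt of j(t), we find s(t) = 1280·cos(4·t). Using s(t) = 1280·cos(4·t) and substituting t = pi/8, we find s = 0.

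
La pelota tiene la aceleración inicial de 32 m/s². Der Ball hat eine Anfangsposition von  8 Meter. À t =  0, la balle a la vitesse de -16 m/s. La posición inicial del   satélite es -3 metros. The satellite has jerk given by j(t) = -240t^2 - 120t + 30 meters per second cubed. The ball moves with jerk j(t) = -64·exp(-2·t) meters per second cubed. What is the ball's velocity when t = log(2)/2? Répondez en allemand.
Wir müssen unsere Gleichung für den Ruck j(t) = -64·exp(-2·t) 2-mal integrieren. Durch Integration von dem Ruck und Verwendung der Anfangsbedingung a(0) = 32, erhalten wir a(t) = 32·exp(-2·t). Das Integral von der Beschleunigung, mit v(0) = -16, ergibt die Geschwindigkeit: v(t) = -16·exp(-2·t). Wir haben die Geschwindigkeit v(t) = -16·exp(-2·t). Durch Einsetzen von t = log(2)/2: v(log(2)/2) = -8.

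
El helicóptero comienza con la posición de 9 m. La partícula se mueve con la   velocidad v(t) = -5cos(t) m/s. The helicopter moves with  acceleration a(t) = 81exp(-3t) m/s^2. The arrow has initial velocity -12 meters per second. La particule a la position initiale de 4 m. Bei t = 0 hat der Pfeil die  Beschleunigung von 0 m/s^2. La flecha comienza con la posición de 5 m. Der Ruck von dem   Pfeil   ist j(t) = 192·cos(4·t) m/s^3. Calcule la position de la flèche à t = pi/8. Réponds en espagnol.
Partiendo de la sacudida j(t) = 192·cos(4·t), tomamos 3 integrales. Integrando la sacudida y usando la condición inicial a(0) = 0, obtenemos a(t) = 48·sin(4·t). La integral de la aceleración es la velocidad. Usando v(0) = -12, obtenemos v(t) = -12·cos(4·t). Tomando ∫v(t)dt y aplicando x(0) = 5, encontramos x(t) = 5 - 3·sin(4·t). Usando x(t) = 5 - 3·sin(4·t) y sustituyendo t = pi/8, encontramos x = 2.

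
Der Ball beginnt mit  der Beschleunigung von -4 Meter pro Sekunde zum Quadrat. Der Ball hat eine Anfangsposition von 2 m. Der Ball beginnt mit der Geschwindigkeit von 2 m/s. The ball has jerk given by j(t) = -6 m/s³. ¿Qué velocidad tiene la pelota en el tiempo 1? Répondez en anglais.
To solve this, we need to take 2 antiderivatives of our jerk equation j(t) = -6. Integrating jerk and using the initial condition a(0) = -4, we get a(t) = -6·t - 4. Integrating acceleration and using the initial condition v(0) = 2, we get v(t) = -3·t^2 - 4·t + 2. We have velocity v(t) = -3·t^2 - 4·t + 2. Substituting t = 1: v(1) = -5.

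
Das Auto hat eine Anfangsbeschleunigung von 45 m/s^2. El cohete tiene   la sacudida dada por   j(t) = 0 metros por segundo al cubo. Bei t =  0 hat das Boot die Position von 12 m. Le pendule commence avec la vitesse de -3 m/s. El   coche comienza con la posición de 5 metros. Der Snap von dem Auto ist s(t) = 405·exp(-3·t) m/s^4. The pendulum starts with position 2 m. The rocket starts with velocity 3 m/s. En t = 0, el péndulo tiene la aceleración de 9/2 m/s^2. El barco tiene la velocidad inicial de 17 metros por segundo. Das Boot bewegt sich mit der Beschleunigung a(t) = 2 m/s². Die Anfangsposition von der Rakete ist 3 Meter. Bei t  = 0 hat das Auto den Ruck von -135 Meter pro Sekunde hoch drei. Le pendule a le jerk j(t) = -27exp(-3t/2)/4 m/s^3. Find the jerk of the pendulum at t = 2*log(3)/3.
We have jerk j(t) = -27·exp(-3·t/2)/4. Substituting t = 2*log(3)/3: j(2*log(3)/3) = -9/4.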